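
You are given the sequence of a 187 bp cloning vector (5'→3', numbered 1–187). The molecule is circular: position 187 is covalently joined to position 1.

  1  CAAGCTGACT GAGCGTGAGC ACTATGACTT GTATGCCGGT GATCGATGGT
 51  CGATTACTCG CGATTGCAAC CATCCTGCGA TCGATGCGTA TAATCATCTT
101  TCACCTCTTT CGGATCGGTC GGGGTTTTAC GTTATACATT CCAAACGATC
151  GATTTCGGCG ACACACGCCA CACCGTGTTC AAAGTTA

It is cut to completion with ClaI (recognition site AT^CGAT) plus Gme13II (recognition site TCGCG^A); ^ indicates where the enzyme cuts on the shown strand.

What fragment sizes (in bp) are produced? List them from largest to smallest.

ClaI sites (ATCGAT) start at positions 42, 80, 148.
ClaI cuts after base 2 of each site, so after positions 43, 81, 149.
The Gme13II site (TCGCGA) starts at position 58.
Gme13II cuts after base 5 of each site (before the last base), so after position 62.
Combined cut positions: 43, 62, 81, 149.
Circular molecule, 4 cuts → 4 fragments:
  44–62 → 19 bp
  63–81 → 19 bp
  82–149 → 68 bp
  150–187 then 1–43 → 38 + 43 = 81 bp
Sorted largest to smallest: 81, 68, 19, 19 bp.

81, 68, 19, 19 bp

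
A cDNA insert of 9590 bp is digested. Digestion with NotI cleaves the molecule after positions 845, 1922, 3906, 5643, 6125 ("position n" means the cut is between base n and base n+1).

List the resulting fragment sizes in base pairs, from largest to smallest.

3465, 1984, 1737, 1077, 845, 482 bp

Linear molecule, 5 cuts → 6 fragments:
  845 − 0 = 845 bp
  1922 − 845 = 1077 bp
  3906 − 1922 = 1984 bp
  5643 − 3906 = 1737 bp
  6125 − 5643 = 482 bp
  9590 − 6125 = 3465 bp
Sorted largest to smallest: 3465, 1984, 1737, 1077, 845, 482 bp.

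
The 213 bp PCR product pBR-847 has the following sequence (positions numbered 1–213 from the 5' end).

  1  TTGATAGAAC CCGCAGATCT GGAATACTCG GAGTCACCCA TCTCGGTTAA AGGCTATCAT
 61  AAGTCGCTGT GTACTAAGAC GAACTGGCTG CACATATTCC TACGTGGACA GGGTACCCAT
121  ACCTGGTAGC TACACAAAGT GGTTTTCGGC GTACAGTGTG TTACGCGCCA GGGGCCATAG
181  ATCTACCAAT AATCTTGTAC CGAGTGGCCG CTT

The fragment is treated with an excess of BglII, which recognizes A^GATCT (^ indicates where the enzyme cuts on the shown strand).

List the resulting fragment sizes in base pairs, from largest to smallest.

164, 34, 15 bp

BglII sites (AGATCT) start at positions 15, 179.
BglII cuts after the first base of each site, so after positions 15, 179.
Linear molecule, 2 cuts → 3 fragments:
  1–15 → 15 bp
  16–179 → 164 bp
  180–213 → 34 bp
Sorted largest to smallest: 164, 34, 15 bp.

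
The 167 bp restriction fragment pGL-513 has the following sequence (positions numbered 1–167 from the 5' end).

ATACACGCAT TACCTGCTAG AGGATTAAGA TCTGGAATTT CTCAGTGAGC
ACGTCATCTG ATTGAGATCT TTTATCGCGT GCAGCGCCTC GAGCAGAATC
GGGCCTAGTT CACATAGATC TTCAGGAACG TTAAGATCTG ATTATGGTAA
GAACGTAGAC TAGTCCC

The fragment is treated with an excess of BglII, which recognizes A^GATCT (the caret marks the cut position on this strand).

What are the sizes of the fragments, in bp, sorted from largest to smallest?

BglII sites (AGATCT) start at positions 28, 65, 116, 134.
BglII cuts after the first base of each site, so after positions 28, 65, 116, 134.
Linear molecule, 4 cuts → 5 fragments:
  1–28 → 28 bp
  29–65 → 37 bp
  66–116 → 51 bp
  117–134 → 18 bp
  135–167 → 33 bp
Sorted largest to smallest: 51, 37, 33, 28, 18 bp.

51, 37, 33, 28, 18 bp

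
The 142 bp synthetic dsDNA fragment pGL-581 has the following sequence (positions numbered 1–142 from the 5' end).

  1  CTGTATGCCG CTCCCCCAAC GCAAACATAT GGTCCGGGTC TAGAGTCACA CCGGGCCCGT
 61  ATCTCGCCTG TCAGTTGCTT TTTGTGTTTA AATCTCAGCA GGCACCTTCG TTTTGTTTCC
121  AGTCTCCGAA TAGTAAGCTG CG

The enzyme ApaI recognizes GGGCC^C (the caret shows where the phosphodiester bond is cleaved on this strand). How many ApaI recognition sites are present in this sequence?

1

GGGCCC occurs starting at position 53.
ApaI cuts at 1 site.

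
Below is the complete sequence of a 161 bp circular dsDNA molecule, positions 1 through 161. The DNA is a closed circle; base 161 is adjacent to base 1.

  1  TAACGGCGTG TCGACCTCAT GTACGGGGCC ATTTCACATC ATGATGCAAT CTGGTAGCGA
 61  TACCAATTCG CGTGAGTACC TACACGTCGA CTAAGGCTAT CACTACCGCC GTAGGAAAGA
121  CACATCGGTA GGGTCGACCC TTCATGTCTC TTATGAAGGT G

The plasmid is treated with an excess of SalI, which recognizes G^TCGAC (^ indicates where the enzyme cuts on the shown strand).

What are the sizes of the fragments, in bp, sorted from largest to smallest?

SalI sites (GTCGAC) start at positions 10, 86, 133.
SalI cuts after the first base of each site, so after positions 10, 86, 133.
Circular molecule, 3 cuts → 3 fragments:
  11–86 → 76 bp
  87–133 → 47 bp
  134–161 then 1–10 → 28 + 10 = 38 bp
Sorted largest to smallest: 76, 47, 38 bp.

76, 47, 38 bp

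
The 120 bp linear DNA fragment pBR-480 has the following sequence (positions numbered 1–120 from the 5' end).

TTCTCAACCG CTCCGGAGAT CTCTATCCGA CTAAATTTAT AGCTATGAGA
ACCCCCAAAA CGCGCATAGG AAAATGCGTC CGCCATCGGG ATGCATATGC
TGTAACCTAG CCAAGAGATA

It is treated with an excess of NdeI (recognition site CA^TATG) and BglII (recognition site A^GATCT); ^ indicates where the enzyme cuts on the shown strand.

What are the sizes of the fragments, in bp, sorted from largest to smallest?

78, 25, 17 bp

The NdeI site (CATATG) starts at position 94.
NdeI cuts after base 2 of each site, so after position 95.
The BglII site (AGATCT) starts at position 17.
BglII cuts after the first base of each site, so after position 17.
Combined cut positions: 17, 95.
Linear molecule, 2 cuts → 3 fragments:
  1–17 → 17 bp
  18–95 → 78 bp
  96–120 → 25 bp
Sorted largest to smallest: 78, 25, 17 bp.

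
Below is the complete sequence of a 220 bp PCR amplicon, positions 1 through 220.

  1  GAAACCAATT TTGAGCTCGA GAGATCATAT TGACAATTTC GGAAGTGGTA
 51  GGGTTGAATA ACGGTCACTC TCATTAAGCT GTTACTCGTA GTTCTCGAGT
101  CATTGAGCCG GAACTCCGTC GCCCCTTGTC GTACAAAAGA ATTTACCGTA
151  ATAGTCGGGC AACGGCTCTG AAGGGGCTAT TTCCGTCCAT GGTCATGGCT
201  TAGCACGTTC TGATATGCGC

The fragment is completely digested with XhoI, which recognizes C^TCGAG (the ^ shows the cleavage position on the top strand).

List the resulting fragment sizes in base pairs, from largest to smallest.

126, 78, 16 bp

XhoI sites (CTCGAG) start at positions 16, 94.
XhoI cuts after the first base of each site, so after positions 16, 94.
Linear molecule, 2 cuts → 3 fragments:
  1–16 → 16 bp
  17–94 → 78 bp
  95–220 → 126 bp
Sorted largest to smallest: 126, 78, 16 bp.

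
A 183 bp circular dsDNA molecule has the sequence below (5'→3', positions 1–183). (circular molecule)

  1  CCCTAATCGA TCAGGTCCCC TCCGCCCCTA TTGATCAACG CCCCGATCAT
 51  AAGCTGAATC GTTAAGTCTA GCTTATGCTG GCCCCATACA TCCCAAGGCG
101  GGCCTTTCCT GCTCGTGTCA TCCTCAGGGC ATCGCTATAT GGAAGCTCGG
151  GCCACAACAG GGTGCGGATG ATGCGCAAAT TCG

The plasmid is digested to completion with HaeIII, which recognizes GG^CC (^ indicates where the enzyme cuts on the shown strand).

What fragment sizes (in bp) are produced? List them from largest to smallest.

HaeIII sites (GGCC) start at positions 80, 101, 150.
HaeIII cuts after base 2 of each site, so after positions 81, 102, 151.
Circular molecule, 3 cuts → 3 fragments:
  82–102 → 21 bp
  103–151 → 49 bp
  152–183 then 1–81 → 32 + 81 = 113 bp
Sorted largest to smallest: 113, 49, 21 bp.

113, 49, 21 bp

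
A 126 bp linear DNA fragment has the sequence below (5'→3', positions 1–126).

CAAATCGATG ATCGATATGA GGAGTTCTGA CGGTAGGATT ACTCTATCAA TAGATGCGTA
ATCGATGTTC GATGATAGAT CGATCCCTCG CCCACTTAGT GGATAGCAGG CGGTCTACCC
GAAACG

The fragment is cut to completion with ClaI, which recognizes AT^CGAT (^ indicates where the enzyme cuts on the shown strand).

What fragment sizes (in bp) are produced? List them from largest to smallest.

50, 46, 18, 7, 5 bp

ClaI sites (ATCGAT) start at positions 4, 11, 61, 79.
ClaI cuts after base 2 of each site, so after positions 5, 12, 62, 80.
Linear molecule, 4 cuts → 5 fragments:
  1–5 → 5 bp
  6–12 → 7 bp
  13–62 → 50 bp
  63–80 → 18 bp
  81–126 → 46 bp
Sorted largest to smallest: 50, 46, 18, 7, 5 bp.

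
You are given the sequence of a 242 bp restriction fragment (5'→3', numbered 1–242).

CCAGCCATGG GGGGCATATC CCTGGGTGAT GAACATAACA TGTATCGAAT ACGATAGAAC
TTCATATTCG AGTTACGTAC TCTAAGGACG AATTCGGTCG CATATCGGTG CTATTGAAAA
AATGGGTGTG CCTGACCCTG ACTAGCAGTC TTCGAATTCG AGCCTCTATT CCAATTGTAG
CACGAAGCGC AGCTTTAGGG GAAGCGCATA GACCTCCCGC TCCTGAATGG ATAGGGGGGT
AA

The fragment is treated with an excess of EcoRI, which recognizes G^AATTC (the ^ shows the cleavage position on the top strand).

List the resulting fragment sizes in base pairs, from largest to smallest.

90, 88, 64 bp

EcoRI sites (GAATTC) start at positions 90, 154.
EcoRI cuts after the first base of each site, so after positions 90, 154.
Linear molecule, 2 cuts → 3 fragments:
  1–90 → 90 bp
  91–154 → 64 bp
  155–242 → 88 bp
Sorted largest to smallest: 90, 88, 64 bp.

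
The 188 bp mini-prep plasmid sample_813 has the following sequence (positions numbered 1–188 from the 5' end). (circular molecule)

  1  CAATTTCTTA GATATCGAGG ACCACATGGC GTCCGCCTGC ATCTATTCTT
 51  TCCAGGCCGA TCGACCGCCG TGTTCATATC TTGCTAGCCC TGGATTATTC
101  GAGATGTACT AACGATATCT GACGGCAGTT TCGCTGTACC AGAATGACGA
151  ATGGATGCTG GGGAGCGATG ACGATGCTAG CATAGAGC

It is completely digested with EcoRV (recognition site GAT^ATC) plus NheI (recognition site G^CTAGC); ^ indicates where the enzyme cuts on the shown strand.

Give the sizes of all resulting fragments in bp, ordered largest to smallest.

70, 60, 33, 25 bp

EcoRV sites (GATATC) start at positions 11, 114.
EcoRV cuts after base 3 of each site, so after positions 13, 116.
NheI sites (GCTAGC) start at positions 83, 176.
NheI cuts after the first base of each site, so after positions 83, 176.
Combined cut positions: 13, 83, 116, 176.
Circular molecule, 4 cuts → 4 fragments:
  14–83 → 70 bp
  84–116 → 33 bp
  117–176 → 60 bp
  177–188 then 1–13 → 12 + 13 = 25 bp
Sorted largest to smallest: 70, 60, 33, 25 bp.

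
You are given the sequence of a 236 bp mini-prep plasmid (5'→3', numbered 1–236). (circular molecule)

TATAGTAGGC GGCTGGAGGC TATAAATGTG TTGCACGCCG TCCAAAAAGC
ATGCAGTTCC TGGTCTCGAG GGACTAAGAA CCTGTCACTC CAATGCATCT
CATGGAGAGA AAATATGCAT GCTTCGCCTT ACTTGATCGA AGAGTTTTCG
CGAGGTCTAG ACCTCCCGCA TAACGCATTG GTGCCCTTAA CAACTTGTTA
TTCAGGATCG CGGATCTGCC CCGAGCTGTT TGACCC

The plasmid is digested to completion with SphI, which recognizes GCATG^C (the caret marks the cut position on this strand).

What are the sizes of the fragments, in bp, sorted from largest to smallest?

SphI sites (GCATGC) start at positions 49, 117.
SphI cuts after base 5 of each site (before the last base), so after positions 53, 121.
Circular molecule, 2 cuts → 2 fragments:
  54–121 → 68 bp
  122–236 then 1–53 → 115 + 53 = 168 bp
Sorted largest to smallest: 168, 68 bp.

168, 68 bp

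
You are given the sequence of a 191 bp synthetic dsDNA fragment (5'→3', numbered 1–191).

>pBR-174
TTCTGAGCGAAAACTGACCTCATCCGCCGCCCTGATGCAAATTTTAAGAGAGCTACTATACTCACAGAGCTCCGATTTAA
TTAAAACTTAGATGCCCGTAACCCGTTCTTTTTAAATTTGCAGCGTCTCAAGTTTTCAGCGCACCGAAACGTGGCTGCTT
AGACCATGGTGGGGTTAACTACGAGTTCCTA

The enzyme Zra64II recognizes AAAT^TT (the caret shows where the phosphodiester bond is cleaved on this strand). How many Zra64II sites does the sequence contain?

AAATTT occurs starting at positions 39, 114.
Zra64II cuts at 2 sites.

2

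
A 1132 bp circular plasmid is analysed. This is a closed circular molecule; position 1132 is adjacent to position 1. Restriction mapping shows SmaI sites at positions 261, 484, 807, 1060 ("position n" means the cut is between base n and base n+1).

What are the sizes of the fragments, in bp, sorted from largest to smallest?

Circular molecule, 4 cuts → 4 fragments:
  484 − 261 = 223 bp
  807 − 484 = 323 bp
  1060 − 807 = 253 bp
  wrap: 1132 − 1060 + 261 = 333 bp
Sorted largest to smallest: 333, 323, 253, 223 bp.

333, 323, 253, 223 bp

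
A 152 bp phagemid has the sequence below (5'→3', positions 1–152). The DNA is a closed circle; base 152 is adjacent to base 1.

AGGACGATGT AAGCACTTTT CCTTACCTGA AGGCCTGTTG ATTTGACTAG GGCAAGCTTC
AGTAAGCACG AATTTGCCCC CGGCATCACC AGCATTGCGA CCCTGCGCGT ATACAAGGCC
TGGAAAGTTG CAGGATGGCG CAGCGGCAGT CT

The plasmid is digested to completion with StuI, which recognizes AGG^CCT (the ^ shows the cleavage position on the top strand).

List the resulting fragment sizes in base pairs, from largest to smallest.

85, 67 bp

StuI sites (AGGCCT) start at positions 31, 116.
StuI cuts after base 3 of each site, so after positions 33, 118.
Circular molecule, 2 cuts → 2 fragments:
  34–118 → 85 bp
  119–152 then 1–33 → 34 + 33 = 67 bp
Sorted largest to smallest: 85, 67 bp.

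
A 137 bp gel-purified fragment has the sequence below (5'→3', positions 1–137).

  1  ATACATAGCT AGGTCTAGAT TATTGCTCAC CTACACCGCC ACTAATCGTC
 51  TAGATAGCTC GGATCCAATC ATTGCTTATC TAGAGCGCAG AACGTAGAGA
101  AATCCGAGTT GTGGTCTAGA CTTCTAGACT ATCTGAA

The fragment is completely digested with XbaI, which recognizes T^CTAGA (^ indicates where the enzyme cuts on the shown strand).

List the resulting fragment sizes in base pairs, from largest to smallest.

XbaI sites (TCTAGA) start at positions 14, 49, 79, 115, 123.
XbaI cuts after the first base of each site, so after positions 14, 49, 79, 115, 123.
Linear molecule, 5 cuts → 6 fragments:
  1–14 → 14 bp
  15–49 → 35 bp
  50–79 → 30 bp
  80–115 → 36 bp
  116–123 → 8 bp
  124–137 → 14 bp
Sorted largest to smallest: 36, 35, 30, 14, 14, 8 bp.

36, 35, 30, 14, 14, 8 bp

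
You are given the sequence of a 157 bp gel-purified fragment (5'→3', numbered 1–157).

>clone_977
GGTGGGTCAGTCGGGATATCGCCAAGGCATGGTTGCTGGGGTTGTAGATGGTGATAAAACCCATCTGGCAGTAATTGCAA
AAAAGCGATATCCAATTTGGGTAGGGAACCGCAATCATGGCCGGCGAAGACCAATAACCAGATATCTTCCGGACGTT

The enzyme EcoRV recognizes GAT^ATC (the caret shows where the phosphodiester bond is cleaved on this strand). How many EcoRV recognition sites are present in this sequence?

GATATC occurs starting at positions 15, 87, 141.
EcoRV cuts at 3 sites.

3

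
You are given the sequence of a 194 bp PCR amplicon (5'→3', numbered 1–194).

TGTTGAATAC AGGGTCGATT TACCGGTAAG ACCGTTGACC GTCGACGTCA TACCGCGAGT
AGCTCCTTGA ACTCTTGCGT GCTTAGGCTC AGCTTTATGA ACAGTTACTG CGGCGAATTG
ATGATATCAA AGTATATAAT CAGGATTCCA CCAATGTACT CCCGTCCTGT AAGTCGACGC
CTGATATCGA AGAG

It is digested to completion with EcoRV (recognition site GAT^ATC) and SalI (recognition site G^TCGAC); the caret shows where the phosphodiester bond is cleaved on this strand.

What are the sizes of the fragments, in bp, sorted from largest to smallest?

EcoRV sites (GATATC) start at positions 123, 183.
EcoRV cuts after base 3 of each site, so after positions 125, 185.
SalI sites (GTCGAC) start at positions 41, 173.
SalI cuts after the first base of each site, so after positions 41, 173.
Combined cut positions: 41, 125, 173, 185.
Linear molecule, 4 cuts → 5 fragments:
  1–41 → 41 bp
  42–125 → 84 bp
  126–173 → 48 bp
  174–185 → 12 bp
  186–194 → 9 bp
Sorted largest to smallest: 84, 48, 41, 12, 9 bp.

84, 48, 41, 12, 9 bp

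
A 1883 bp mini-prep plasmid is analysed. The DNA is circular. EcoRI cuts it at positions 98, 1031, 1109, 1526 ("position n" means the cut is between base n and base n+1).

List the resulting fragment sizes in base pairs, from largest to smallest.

Circular molecule, 4 cuts → 4 fragments:
  1031 − 98 = 933 bp
  1109 − 1031 = 78 bp
  1526 − 1109 = 417 bp
  wrap: 1883 − 1526 + 98 = 455 bp
Sorted largest to smallest: 933, 455, 417, 78 bp.

933, 455, 417, 78 bp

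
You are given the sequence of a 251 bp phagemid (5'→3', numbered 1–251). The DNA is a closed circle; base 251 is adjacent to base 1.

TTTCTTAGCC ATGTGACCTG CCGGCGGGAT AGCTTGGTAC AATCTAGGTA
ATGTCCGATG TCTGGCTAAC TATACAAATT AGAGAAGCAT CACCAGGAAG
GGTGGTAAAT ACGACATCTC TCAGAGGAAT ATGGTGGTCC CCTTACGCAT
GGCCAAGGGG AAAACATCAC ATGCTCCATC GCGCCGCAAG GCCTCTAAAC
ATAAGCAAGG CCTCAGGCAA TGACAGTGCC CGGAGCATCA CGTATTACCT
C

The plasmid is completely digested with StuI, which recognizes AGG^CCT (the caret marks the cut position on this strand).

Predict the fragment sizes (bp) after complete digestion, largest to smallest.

StuI sites (AGGCCT) start at positions 189, 208.
StuI cuts after base 3 of each site, so after positions 191, 210.
Circular molecule, 2 cuts → 2 fragments:
  192–210 → 19 bp
  211–251 then 1–191 → 41 + 191 = 232 bp
Sorted largest to smallest: 232, 19 bp.

232, 19 bp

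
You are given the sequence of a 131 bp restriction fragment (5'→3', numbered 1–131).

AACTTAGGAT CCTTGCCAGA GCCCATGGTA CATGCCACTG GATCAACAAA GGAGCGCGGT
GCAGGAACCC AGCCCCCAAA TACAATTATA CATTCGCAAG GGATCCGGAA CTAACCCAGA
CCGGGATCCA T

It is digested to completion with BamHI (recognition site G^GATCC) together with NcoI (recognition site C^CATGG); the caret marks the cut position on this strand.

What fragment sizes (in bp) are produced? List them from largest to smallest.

BamHI sites (GGATCC) start at positions 7, 101, 124.
BamHI cuts after the first base of each site, so after positions 7, 101, 124.
The NcoI site (CCATGG) starts at position 23.
NcoI cuts after the first base of each site, so after position 23.
Combined cut positions: 7, 23, 101, 124.
Linear molecule, 4 cuts → 5 fragments:
  1–7 → 7 bp
  8–23 → 16 bp
  24–101 → 78 bp
  102–124 → 23 bp
  125–131 → 7 bp
Sorted largest to smallest: 78, 23, 16, 7, 7 bp.

78, 23, 16, 7, 7 bp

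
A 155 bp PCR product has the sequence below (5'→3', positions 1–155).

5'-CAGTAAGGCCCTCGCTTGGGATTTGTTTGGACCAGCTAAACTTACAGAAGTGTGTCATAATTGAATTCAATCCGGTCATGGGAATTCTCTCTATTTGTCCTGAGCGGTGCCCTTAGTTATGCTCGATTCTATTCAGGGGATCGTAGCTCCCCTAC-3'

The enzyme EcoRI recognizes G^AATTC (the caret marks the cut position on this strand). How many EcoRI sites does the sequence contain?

2

GAATTC occurs starting at positions 63, 82.
EcoRI cuts at 2 sites.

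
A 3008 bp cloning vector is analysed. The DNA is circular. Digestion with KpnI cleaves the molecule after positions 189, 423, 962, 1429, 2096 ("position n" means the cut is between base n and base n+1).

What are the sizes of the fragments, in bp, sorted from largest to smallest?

Circular molecule, 5 cuts → 5 fragments:
  423 − 189 = 234 bp
  962 − 423 = 539 bp
  1429 − 962 = 467 bp
  2096 − 1429 = 667 bp
  wrap: 3008 − 2096 + 189 = 1101 bp
Sorted largest to smallest: 1101, 667, 539, 467, 234 bp.

1101, 667, 539, 467, 234 bp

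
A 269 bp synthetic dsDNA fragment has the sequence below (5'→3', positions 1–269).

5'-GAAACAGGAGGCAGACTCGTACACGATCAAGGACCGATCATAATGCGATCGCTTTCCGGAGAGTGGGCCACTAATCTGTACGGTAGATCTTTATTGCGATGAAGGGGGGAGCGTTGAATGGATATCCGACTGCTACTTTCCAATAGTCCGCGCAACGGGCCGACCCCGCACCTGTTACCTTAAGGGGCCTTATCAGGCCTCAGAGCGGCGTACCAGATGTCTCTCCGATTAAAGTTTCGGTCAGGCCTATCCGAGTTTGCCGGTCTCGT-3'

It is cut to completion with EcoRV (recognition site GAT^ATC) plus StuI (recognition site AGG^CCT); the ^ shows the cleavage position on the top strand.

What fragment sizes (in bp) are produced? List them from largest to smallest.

The EcoRV site (GATATC) starts at position 121.
EcoRV cuts after base 3 of each site, so after position 123.
StuI sites (AGGCCT) start at positions 195, 243.
StuI cuts after base 3 of each site, so after positions 197, 245.
Combined cut positions: 123, 197, 245.
Linear molecule, 3 cuts → 4 fragments:
  1–123 → 123 bp
  124–197 → 74 bp
  198–245 → 48 bp
  246–269 → 24 bp
Sorted largest to smallest: 123, 74, 48, 24 bp.

123, 74, 48, 24 bp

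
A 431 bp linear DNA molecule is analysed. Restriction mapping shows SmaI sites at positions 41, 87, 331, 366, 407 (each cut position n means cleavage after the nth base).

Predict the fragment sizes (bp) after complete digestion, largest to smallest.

244, 46, 41, 41, 35, 24 bp

Linear molecule, 5 cuts → 6 fragments:
  41 − 0 = 41 bp
  87 − 41 = 46 bp
  331 − 87 = 244 bp
  366 − 331 = 35 bp
  407 − 366 = 41 bp
  431 − 407 = 24 bp
Sorted largest to smallest: 244, 46, 41, 41, 35, 24 bp.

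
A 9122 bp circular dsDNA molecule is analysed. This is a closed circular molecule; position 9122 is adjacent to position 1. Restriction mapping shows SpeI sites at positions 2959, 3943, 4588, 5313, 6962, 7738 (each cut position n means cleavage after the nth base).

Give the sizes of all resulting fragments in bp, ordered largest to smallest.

4343, 1649, 984, 776, 725, 645 bp

Circular molecule, 6 cuts → 6 fragments:
  3943 − 2959 = 984 bp
  4588 − 3943 = 645 bp
  5313 − 4588 = 725 bp
  6962 − 5313 = 1649 bp
  7738 − 6962 = 776 bp
  wrap: 9122 − 7738 + 2959 = 4343 bp
Sorted largest to smallest: 4343, 1649, 984, 776, 725, 645 bp.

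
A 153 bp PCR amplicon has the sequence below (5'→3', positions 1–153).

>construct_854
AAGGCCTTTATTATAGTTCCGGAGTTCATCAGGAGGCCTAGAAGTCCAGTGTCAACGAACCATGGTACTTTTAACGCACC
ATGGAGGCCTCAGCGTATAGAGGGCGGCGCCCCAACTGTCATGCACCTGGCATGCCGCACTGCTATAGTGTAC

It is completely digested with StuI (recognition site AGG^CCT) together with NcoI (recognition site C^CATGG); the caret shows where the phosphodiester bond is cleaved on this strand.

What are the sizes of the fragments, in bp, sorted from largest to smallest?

StuI sites (AGGCCT) start at positions 2, 34, 85.
StuI cuts after base 3 of each site, so after positions 4, 36, 87.
NcoI sites (CCATGG) start at positions 60, 79.
NcoI cuts after the first base of each site, so after positions 60, 79.
Combined cut positions: 4, 36, 60, 79, 87.
Linear molecule, 5 cuts → 6 fragments:
  1–4 → 4 bp
  5–36 → 32 bp
  37–60 → 24 bp
  61–79 → 19 bp
  80–87 → 8 bp
  88–153 → 66 bp
Sorted largest to smallest: 66, 32, 24, 19, 8, 4 bp.

66, 32, 24, 19, 8, 4 bp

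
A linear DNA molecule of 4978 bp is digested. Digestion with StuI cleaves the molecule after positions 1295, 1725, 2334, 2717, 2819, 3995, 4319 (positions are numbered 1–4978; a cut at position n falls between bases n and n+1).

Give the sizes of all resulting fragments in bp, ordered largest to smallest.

Linear molecule, 7 cuts → 8 fragments:
  1295 − 0 = 1295 bp
  1725 − 1295 = 430 bp
  2334 − 1725 = 609 bp
  2717 − 2334 = 383 bp
  2819 − 2717 = 102 bp
  3995 − 2819 = 1176 bp
  4319 − 3995 = 324 bp
  4978 − 4319 = 659 bp
Sorted largest to smallest: 1295, 1176, 659, 609, 430, 383, 324, 102 bp.

1295, 1176, 659, 609, 430, 383, 324, 102 bp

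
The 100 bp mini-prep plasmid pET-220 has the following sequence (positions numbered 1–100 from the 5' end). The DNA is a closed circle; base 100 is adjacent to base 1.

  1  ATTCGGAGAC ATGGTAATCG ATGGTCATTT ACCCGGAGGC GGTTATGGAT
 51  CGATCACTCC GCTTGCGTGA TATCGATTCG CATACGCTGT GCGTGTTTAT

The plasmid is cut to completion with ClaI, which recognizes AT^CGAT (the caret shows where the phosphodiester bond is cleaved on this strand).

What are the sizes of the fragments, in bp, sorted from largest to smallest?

45, 32, 23 bp

ClaI sites (ATCGAT) start at positions 17, 49, 72.
ClaI cuts after base 2 of each site, so after positions 18, 50, 73.
Circular molecule, 3 cuts → 3 fragments:
  19–50 → 32 bp
  51–73 → 23 bp
  74–100 then 1–18 → 27 + 18 = 45 bp
Sorted largest to smallest: 45, 32, 23 bp.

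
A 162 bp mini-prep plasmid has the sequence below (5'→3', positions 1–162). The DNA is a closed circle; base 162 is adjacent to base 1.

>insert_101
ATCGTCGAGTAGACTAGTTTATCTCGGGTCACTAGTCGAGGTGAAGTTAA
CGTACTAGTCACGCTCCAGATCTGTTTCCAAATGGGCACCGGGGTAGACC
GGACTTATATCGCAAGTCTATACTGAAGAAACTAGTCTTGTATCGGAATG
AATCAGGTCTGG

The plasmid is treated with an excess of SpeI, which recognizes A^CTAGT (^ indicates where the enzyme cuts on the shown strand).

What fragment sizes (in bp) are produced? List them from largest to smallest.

77, 44, 23, 18 bp

SpeI sites (ACTAGT) start at positions 13, 31, 54, 131.
SpeI cuts after the first base of each site, so after positions 13, 31, 54, 131.
Circular molecule, 4 cuts → 4 fragments:
  14–31 → 18 bp
  32–54 → 23 bp
  55–131 → 77 bp
  132–162 then 1–13 → 31 + 13 = 44 bp
Sorted largest to smallest: 77, 44, 23, 18 bp.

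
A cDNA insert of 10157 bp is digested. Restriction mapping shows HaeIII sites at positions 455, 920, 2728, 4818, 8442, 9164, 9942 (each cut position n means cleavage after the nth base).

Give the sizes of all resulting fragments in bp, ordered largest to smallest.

3624, 2090, 1808, 778, 722, 465, 455, 215 bp

Linear molecule, 7 cuts → 8 fragments:
  455 − 0 = 455 bp
  920 − 455 = 465 bp
  2728 − 920 = 1808 bp
  4818 − 2728 = 2090 bp
  8442 − 4818 = 3624 bp
  9164 − 8442 = 722 bp
  9942 − 9164 = 778 bp
  10157 − 9942 = 215 bp
Sorted largest to smallest: 3624, 2090, 1808, 778, 722, 465, 455, 215 bp.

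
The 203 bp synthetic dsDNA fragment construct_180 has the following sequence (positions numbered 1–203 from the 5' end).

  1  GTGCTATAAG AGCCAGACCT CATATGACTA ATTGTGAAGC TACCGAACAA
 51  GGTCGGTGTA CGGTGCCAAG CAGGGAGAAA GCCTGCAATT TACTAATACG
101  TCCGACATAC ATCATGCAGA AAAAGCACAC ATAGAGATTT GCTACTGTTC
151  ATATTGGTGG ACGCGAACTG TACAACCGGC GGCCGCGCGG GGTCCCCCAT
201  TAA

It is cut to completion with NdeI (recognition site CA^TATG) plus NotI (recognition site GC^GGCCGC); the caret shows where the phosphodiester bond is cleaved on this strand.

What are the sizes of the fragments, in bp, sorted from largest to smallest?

The NdeI site (CATATG) starts at position 21.
NdeI cuts after base 2 of each site, so after position 22.
The NotI site (GCGGCCGC) starts at position 179.
NotI cuts after base 2 of each site, so after position 180.
Combined cut positions: 22, 180.
Linear molecule, 2 cuts → 3 fragments:
  1–22 → 22 bp
  23–180 → 158 bp
  181–203 → 23 bp
Sorted largest to smallest: 158, 23, 22 bp.

158, 23, 22 bp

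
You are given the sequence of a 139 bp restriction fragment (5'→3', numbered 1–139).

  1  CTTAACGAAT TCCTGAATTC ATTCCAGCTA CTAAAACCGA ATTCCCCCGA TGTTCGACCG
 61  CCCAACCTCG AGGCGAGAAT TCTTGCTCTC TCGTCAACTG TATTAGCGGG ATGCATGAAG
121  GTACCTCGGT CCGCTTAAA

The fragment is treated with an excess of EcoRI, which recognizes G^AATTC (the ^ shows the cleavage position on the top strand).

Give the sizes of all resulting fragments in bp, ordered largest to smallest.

EcoRI sites (GAATTC) start at positions 7, 15, 39, 77.
EcoRI cuts after the first base of each site, so after positions 7, 15, 39, 77.
Linear molecule, 4 cuts → 5 fragments:
  1–7 → 7 bp
  8–15 → 8 bp
  16–39 → 24 bp
  40–77 → 38 bp
  78–139 → 62 bp
Sorted largest to smallest: 62, 38, 24, 8, 7 bp.

62, 38, 24, 8, 7 bp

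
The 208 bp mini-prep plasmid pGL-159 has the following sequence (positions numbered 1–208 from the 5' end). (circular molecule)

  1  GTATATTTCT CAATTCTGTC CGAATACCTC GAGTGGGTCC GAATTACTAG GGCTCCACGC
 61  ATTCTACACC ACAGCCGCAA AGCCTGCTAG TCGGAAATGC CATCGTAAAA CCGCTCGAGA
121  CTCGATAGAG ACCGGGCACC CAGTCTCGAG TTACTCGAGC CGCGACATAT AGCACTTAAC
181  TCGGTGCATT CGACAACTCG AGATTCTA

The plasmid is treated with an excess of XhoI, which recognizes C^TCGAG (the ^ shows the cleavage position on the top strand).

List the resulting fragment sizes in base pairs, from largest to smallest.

86, 43, 39, 31, 9 bp

XhoI sites (CTCGAG) start at positions 28, 114, 145, 154, 197.
XhoI cuts after the first base of each site, so after positions 28, 114, 145, 154, 197.
Circular molecule, 5 cuts → 5 fragments:
  29–114 → 86 bp
  115–145 → 31 bp
  146–154 → 9 bp
  155–197 → 43 bp
  198–208 then 1–28 → 11 + 28 = 39 bp
Sorted largest to smallest: 86, 43, 39, 31, 9 bp.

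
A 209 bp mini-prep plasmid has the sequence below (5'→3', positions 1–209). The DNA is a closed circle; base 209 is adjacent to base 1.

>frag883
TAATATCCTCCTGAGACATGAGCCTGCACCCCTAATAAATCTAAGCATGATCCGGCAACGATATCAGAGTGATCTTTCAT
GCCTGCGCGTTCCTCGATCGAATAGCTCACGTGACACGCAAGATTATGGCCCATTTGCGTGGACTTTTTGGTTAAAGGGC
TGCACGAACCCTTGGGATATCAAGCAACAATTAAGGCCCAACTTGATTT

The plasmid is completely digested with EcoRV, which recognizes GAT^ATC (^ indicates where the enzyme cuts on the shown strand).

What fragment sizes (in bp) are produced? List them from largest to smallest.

116, 93 bp

EcoRV sites (GATATC) start at positions 60, 176.
EcoRV cuts after base 3 of each site, so after positions 62, 178.
Circular molecule, 2 cuts → 2 fragments:
  63–178 → 116 bp
  179–209 then 1–62 → 31 + 62 = 93 bp
Sorted largest to smallest: 116, 93 bp.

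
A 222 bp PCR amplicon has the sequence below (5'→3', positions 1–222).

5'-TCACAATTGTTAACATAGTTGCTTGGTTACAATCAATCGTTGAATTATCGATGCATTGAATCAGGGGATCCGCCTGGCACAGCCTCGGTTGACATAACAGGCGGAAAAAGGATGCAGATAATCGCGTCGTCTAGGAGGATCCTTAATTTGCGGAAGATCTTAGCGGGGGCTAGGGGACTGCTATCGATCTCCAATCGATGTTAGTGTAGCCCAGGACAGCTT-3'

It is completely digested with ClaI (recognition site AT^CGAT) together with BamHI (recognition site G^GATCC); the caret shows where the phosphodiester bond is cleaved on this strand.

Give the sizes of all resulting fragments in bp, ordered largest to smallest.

71, 48, 47, 27, 18, 11 bp

ClaI sites (ATCGAT) start at positions 47, 183, 194.
ClaI cuts after base 2 of each site, so after positions 48, 184, 195.
BamHI sites (GGATCC) start at positions 66, 137.
BamHI cuts after the first base of each site, so after positions 66, 137.
Combined cut positions: 48, 66, 137, 184, 195.
Linear molecule, 5 cuts → 6 fragments:
  1–48 → 48 bp
  49–66 → 18 bp
  67–137 → 71 bp
  138–184 → 47 bp
  185–195 → 11 bp
  196–222 → 27 bp
Sorted largest to smallest: 71, 48, 47, 27, 18, 11 bp.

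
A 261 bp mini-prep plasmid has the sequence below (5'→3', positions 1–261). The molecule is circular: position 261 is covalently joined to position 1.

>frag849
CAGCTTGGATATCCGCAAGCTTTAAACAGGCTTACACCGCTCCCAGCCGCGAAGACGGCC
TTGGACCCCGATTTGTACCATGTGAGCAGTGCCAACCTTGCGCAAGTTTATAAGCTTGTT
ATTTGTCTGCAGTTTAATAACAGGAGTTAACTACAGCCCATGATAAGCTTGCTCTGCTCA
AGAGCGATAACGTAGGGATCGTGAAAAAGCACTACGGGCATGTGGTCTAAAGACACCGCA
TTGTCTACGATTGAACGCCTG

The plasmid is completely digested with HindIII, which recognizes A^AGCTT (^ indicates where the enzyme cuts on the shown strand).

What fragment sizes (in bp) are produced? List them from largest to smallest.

HindIII sites (AAGCTT) start at positions 17, 112, 165.
HindIII cuts after the first base of each site, so after positions 17, 112, 165.
Circular molecule, 3 cuts → 3 fragments:
  18–112 → 95 bp
  113–165 → 53 bp
  166–261 then 1–17 → 96 + 17 = 113 bp
Sorted largest to smallest: 113, 95, 53 bp.

113, 95, 53 bp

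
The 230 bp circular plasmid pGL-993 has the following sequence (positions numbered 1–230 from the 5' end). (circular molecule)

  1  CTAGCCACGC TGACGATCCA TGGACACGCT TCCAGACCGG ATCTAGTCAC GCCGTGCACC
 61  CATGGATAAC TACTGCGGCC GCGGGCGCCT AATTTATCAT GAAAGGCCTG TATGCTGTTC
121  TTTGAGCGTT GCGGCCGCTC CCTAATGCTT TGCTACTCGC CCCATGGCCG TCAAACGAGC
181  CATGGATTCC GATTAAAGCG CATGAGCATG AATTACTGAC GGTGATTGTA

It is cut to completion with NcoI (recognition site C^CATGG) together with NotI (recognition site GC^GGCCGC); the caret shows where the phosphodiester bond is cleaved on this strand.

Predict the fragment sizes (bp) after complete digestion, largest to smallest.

NcoI sites (CCATGG) start at positions 18, 60, 162, 180.
NcoI cuts after the first base of each site, so after positions 18, 60, 162, 180.
NotI sites (GCGGCCGC) start at positions 75, 131.
NotI cuts after base 2 of each site, so after positions 76, 132.
Combined cut positions: 18, 60, 76, 132, 162, 180.
Circular molecule, 6 cuts → 6 fragments:
  19–60 → 42 bp
  61–76 → 16 bp
  77–132 → 56 bp
  133–162 → 30 bp
  163–180 → 18 bp
  181–230 then 1–18 → 50 + 18 = 68 bp
Sorted largest to smallest: 68, 56, 42, 30, 18, 16 bp.

68, 56, 42, 30, 18, 16 bp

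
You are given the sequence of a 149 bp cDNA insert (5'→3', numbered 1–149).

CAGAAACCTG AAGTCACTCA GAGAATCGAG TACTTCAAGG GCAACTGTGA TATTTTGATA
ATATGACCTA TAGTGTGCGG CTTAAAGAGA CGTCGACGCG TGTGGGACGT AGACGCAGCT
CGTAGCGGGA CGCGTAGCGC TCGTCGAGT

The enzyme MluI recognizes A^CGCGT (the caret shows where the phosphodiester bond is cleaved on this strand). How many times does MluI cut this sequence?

2

ACGCGT occurs starting at positions 96, 130.
MluI cuts at 2 sites.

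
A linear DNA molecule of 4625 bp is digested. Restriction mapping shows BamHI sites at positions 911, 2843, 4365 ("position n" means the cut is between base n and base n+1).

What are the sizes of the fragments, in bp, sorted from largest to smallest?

1932, 1522, 911, 260 bp

Linear molecule, 3 cuts → 4 fragments:
  911 − 0 = 911 bp
  2843 − 911 = 1932 bp
  4365 − 2843 = 1522 bp
  4625 − 4365 = 260 bp
Sorted largest to smallest: 1932, 1522, 911, 260 bp.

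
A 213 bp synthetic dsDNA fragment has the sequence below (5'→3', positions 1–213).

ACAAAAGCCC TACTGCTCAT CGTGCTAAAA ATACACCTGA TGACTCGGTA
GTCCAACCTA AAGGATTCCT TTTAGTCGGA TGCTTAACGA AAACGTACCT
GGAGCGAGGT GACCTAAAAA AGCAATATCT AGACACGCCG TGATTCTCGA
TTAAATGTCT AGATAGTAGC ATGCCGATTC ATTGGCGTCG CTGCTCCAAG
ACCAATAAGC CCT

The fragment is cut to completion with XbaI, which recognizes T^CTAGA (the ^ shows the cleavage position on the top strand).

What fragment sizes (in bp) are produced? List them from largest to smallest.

XbaI sites (TCTAGA) start at positions 128, 158.
XbaI cuts after the first base of each site, so after positions 128, 158.
Linear molecule, 2 cuts → 3 fragments:
  1–128 → 128 bp
  129–158 → 30 bp
  159–213 → 55 bp
Sorted largest to smallest: 128, 55, 30 bp.

128, 55, 30 bp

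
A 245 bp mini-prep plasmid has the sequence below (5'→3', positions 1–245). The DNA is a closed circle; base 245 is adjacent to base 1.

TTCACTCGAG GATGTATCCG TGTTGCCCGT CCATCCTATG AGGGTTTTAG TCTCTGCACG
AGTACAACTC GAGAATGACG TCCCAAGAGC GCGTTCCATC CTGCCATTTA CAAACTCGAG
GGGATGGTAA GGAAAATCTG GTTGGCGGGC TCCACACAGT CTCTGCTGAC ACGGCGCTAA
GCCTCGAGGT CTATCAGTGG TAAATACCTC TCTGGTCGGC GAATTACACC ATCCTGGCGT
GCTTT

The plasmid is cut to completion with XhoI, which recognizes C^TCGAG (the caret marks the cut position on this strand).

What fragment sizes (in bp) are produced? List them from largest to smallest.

XhoI sites (CTCGAG) start at positions 5, 68, 115, 183.
XhoI cuts after the first base of each site, so after positions 5, 68, 115, 183.
Circular molecule, 4 cuts → 4 fragments:
  6–68 → 63 bp
  69–115 → 47 bp
  116–183 → 68 bp
  184–245 then 1–5 → 62 + 5 = 67 bp
Sorted largest to smallest: 68, 67, 63, 47 bp.

68, 67, 63, 47 bp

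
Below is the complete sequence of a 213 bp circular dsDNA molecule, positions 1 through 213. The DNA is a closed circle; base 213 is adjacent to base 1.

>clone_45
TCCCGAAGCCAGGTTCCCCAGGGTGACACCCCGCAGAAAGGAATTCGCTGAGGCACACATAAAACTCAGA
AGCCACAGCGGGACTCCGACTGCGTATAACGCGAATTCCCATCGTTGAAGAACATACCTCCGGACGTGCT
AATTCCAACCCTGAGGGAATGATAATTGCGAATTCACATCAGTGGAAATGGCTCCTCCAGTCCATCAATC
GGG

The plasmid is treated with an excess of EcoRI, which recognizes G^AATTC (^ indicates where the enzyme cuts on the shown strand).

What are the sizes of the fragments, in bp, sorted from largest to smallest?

84, 67, 62 bp

EcoRI sites (GAATTC) start at positions 41, 103, 170.
EcoRI cuts after the first base of each site, so after positions 41, 103, 170.
Circular molecule, 3 cuts → 3 fragments:
  42–103 → 62 bp
  104–170 → 67 bp
  171–213 then 1–41 → 43 + 41 = 84 bp
Sorted largest to smallest: 84, 67, 62 bp.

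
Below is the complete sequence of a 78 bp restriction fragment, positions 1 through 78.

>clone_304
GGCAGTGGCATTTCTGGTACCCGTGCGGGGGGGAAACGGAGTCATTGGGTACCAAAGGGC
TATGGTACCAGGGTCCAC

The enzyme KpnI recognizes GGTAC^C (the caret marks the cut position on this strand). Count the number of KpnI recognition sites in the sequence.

GGTACC occurs starting at positions 16, 48, 64.
KpnI cuts at 3 sites.

3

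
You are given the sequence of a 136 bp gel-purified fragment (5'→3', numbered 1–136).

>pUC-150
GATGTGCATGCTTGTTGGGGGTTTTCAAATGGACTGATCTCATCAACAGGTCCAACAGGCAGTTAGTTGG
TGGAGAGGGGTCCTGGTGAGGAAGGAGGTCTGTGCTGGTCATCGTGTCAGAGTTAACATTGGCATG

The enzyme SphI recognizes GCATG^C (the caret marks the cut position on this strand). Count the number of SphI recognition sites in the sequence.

1

GCATGC occurs starting at position 6.
SphI cuts at 1 site.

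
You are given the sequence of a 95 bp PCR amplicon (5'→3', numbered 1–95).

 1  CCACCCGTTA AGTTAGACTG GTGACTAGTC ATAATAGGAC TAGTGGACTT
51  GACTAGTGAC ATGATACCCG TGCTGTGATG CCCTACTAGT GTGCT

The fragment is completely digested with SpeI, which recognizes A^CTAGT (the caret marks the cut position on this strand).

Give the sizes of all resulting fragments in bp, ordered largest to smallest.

SpeI sites (ACTAGT) start at positions 24, 39, 52, 85.
SpeI cuts after the first base of each site, so after positions 24, 39, 52, 85.
Linear molecule, 4 cuts → 5 fragments:
  1–24 → 24 bp
  25–39 → 15 bp
  40–52 → 13 bp
  53–85 → 33 bp
  86–95 → 10 bp
Sorted largest to smallest: 33, 24, 15, 13, 10 bp.

33, 24, 15, 13, 10 bp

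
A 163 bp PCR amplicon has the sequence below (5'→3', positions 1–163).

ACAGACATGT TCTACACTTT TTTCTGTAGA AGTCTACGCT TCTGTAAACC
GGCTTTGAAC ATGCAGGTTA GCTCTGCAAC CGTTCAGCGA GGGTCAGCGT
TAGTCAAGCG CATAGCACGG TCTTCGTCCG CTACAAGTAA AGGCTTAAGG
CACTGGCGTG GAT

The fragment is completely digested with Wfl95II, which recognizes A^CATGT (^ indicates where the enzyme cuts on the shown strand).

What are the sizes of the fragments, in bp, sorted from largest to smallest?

The Wfl95II site (ACATGT) starts at position 5.
Wfl95II cuts after the first base of each site, so after position 5.
Linear molecule, 1 cut → 2 fragments:
  1–5 → 5 bp
  6–163 → 158 bp
Sorted largest to smallest: 158, 5 bp.

158, 5 bp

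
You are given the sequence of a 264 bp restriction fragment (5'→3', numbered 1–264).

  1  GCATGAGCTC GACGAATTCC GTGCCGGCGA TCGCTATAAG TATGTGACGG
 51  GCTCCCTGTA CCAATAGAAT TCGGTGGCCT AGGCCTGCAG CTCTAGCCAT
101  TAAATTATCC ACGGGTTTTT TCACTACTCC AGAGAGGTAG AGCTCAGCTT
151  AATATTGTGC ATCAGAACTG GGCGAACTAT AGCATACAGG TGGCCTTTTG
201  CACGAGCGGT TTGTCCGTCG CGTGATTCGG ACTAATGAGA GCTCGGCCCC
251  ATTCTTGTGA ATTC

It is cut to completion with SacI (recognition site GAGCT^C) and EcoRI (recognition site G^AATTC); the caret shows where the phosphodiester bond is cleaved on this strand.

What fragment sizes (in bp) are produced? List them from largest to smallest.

SacI sites (GAGCTC) start at positions 5, 140, 239.
SacI cuts after base 5 of each site (before the last base), so after positions 9, 144, 243.
EcoRI sites (GAATTC) start at positions 14, 67, 259.
EcoRI cuts after the first base of each site, so after positions 14, 67, 259.
Combined cut positions: 9, 14, 67, 144, 243, 259.
Linear molecule, 6 cuts → 7 fragments:
  1–9 → 9 bp
  10–14 → 5 bp
  15–67 → 53 bp
  68–144 → 77 bp
  145–243 → 99 bp
  244–259 → 16 bp
  260–264 → 5 bp
Sorted largest to smallest: 99, 77, 53, 16, 9, 5, 5 bp.

99, 77, 53, 16, 9, 5, 5 bp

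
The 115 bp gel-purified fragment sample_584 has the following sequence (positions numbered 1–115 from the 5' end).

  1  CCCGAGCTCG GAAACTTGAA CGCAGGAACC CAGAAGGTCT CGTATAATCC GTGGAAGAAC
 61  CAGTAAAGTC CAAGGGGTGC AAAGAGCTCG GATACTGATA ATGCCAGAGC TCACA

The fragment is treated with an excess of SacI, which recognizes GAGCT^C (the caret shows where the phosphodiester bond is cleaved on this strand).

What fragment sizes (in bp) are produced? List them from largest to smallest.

SacI sites (GAGCTC) start at positions 4, 84, 107.
SacI cuts after base 5 of each site (before the last base), so after positions 8, 88, 111.
Linear molecule, 3 cuts → 4 fragments:
  1–8 → 8 bp
  9–88 → 80 bp
  89–111 → 23 bp
  112–115 → 4 bp
Sorted largest to smallest: 80, 23, 8, 4 bp.

80, 23, 8, 4 bp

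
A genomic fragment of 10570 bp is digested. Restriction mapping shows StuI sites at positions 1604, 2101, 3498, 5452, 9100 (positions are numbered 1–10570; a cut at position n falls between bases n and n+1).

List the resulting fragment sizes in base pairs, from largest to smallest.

3648, 1954, 1604, 1470, 1397, 497 bp

Linear molecule, 5 cuts → 6 fragments:
  1604 − 0 = 1604 bp
  2101 − 1604 = 497 bp
  3498 − 2101 = 1397 bp
  5452 − 3498 = 1954 bp
  9100 − 5452 = 3648 bp
  10570 − 9100 = 1470 bp
Sorted largest to smallest: 3648, 1954, 1604, 1470, 1397, 497 bp.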